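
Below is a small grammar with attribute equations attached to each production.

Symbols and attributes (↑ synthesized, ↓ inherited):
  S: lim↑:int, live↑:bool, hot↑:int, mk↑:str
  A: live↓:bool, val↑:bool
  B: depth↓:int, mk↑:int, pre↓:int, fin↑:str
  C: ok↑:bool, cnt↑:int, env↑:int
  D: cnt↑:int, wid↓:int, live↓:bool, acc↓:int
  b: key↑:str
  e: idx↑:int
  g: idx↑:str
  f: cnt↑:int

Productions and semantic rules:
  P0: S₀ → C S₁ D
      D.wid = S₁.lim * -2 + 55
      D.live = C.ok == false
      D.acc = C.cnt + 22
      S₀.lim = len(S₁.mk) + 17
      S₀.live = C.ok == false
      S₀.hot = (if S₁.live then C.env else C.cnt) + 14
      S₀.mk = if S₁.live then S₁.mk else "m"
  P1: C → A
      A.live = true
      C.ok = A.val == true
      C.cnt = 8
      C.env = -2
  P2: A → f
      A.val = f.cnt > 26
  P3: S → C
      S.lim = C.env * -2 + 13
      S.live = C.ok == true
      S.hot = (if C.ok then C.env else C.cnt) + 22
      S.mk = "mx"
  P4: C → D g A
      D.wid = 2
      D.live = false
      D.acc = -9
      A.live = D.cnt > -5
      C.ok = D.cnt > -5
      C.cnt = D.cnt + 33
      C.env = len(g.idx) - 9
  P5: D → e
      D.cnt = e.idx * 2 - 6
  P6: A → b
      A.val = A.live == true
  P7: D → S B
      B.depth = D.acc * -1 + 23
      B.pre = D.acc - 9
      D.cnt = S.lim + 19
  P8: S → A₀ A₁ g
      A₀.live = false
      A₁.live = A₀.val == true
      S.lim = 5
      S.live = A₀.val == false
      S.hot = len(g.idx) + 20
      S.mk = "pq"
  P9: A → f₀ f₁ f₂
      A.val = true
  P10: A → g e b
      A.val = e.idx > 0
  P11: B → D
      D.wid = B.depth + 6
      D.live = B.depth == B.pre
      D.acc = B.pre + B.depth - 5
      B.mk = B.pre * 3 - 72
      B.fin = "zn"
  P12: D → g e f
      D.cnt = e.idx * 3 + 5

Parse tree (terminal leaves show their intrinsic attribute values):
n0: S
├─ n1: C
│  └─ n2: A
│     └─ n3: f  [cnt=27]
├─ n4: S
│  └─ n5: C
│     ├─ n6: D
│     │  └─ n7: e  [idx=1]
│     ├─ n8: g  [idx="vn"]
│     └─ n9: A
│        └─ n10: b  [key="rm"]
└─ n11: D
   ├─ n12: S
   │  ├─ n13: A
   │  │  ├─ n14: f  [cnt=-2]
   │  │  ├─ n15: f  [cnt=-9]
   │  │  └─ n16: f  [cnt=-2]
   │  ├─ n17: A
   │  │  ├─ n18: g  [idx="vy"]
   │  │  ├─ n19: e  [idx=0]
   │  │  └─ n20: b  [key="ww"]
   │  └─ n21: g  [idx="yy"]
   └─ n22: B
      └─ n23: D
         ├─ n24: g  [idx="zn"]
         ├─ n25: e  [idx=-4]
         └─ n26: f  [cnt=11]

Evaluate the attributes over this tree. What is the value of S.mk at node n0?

"mx"

1. n2.live = true  [true]
2. n3.cnt = 27  [terminal]
3. n2.val = true  [f.cnt > 26]
4. n1.ok = true  [A.val == true]
5. n1.cnt = 8  [8]
6. n1.env = -2  [-2]
7. n6.wid = 2  [2]
8. n6.live = false  [false]
9. n6.acc = -9  [-9]
10. n7.idx = 1  [terminal]
11. n6.cnt = -4  [e.idx * 2 - 6]
12. n8.idx = "vn"  [terminal]
13. n9.live = true  [D.cnt > -5]
14. n10.key = "rm"  [terminal]
15. n9.val = true  [A.live == true]
16. n5.ok = true  [D.cnt > -5]
17. n5.cnt = 29  [D.cnt + 33]
18. n5.env = -7  [len(g.idx) - 9]
19. n4.lim = 27  [C.env * -2 + 13]
20. n4.live = true  [C.ok == true]
21. n4.hot = 15  [(if C.ok then C.env else C.cnt) + 22]
22. n4.mk = "mx"  ["mx"]
23. n11.wid = 1  [S₁.lim * -2 + 55]
24. n11.live = false  [C.ok == false]
25. n11.acc = 30  [C.cnt + 22]
26. n13.live = false  [false]
27. n14.cnt = -2  [terminal]
28. n15.cnt = -9  [terminal]
29. n16.cnt = -2  [terminal]
30. n13.val = true  [true]
31. n17.live = true  [A₀.val == true]
32. n18.idx = "vy"  [terminal]
33. n19.idx = 0  [terminal]
34. n20.key = "ww"  [terminal]
35. n17.val = false  [e.idx > 0]
36. n21.idx = "yy"  [terminal]
37. n12.lim = 5  [5]
38. n12.live = false  [A₀.val == false]
39. n12.hot = 22  [len(g.idx) + 20]
40. n12.mk = "pq"  ["pq"]
41. n22.depth = -7  [D.acc * -1 + 23]
42. n22.pre = 21  [D.acc - 9]
43. n23.wid = -1  [B.depth + 6]
44. n23.live = false  [B.depth == B.pre]
45. n23.acc = 9  [B.pre + B.depth - 5]
46. n24.idx = "zn"  [terminal]
47. n25.idx = -4  [terminal]
48. n26.cnt = 11  [terminal]
49. n23.cnt = -7  [e.idx * 3 + 5]
50. n22.mk = -9  [B.pre * 3 - 72]
51. n22.fin = "zn"  ["zn"]
52. n11.cnt = 24  [S.lim + 19]
53. n0.lim = 19  [len(S₁.mk) + 17]
54. n0.live = false  [C.ok == false]
55. n0.hot = 12  [(if S₁.live then C.env else C.cnt) + 14]
56. n0.mk = "mx"  [if S₁.live then S₁.mk else "m"]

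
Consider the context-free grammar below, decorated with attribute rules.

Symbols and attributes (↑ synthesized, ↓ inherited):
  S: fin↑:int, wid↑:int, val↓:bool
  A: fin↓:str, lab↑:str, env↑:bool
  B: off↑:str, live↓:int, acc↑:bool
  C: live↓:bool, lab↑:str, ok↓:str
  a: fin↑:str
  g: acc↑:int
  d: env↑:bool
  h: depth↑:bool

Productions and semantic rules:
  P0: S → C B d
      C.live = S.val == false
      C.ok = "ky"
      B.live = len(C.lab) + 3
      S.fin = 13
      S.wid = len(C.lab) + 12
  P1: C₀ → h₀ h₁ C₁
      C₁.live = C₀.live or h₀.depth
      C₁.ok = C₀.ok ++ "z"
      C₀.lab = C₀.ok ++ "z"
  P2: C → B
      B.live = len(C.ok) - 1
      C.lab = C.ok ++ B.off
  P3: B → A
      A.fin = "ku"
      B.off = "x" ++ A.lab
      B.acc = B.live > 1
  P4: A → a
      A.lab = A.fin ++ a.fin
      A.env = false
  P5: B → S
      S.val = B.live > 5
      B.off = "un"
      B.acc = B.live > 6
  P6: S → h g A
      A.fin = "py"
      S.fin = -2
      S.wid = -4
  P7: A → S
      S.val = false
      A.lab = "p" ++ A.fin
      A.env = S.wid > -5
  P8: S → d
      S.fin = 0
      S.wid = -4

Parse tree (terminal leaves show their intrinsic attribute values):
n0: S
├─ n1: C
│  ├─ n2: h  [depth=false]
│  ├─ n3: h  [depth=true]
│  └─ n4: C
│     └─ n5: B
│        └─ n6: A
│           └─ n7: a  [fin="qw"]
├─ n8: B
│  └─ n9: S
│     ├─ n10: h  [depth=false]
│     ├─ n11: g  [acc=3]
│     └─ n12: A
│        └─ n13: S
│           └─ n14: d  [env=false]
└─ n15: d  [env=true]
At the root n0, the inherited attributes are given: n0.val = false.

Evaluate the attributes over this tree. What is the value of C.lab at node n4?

1. n0.val = false  [given at root]
2. n1.live = true  [S.val == false]
3. n1.ok = "ky"  ["ky"]
4. n2.depth = false  [terminal]
5. n3.depth = true  [terminal]
6. n4.live = true  [C₀.live or h₀.depth]
7. n4.ok = "kyz"  [C₀.ok ++ "z"]
8. n5.live = 2  [len(C.ok) - 1]
9. n6.fin = "ku"  ["ku"]
10. n7.fin = "qw"  [terminal]
11. n6.lab = "kuqw"  [A.fin ++ a.fin]
12. n6.env = false  [false]
13. n5.off = "xkuqw"  ["x" ++ A.lab]
14. n5.acc = true  [B.live > 1]
15. n4.lab = "kyzxkuqw"  [C.ok ++ B.off]
16. n1.lab = "kyz"  [C₀.ok ++ "z"]
17. n8.live = 6  [len(C.lab) + 3]
18. n9.val = true  [B.live > 5]
19. n10.depth = false  [terminal]
20. n11.acc = 3  [terminal]
21. n12.fin = "py"  ["py"]
22. n13.val = false  [false]
23. n14.env = false  [terminal]
24. n13.fin = 0  [0]
25. n13.wid = -4  [-4]
26. n12.lab = "ppy"  ["p" ++ A.fin]
27. n12.env = true  [S.wid > -5]
28. n9.fin = -2  [-2]
29. n9.wid = -4  [-4]
30. n8.off = "un"  ["un"]
31. n8.acc = false  [B.live > 6]
32. n15.env = true  [terminal]
33. n0.fin = 13  [13]
34. n0.wid = 15  [len(C.lab) + 12]

"kyzxkuqw"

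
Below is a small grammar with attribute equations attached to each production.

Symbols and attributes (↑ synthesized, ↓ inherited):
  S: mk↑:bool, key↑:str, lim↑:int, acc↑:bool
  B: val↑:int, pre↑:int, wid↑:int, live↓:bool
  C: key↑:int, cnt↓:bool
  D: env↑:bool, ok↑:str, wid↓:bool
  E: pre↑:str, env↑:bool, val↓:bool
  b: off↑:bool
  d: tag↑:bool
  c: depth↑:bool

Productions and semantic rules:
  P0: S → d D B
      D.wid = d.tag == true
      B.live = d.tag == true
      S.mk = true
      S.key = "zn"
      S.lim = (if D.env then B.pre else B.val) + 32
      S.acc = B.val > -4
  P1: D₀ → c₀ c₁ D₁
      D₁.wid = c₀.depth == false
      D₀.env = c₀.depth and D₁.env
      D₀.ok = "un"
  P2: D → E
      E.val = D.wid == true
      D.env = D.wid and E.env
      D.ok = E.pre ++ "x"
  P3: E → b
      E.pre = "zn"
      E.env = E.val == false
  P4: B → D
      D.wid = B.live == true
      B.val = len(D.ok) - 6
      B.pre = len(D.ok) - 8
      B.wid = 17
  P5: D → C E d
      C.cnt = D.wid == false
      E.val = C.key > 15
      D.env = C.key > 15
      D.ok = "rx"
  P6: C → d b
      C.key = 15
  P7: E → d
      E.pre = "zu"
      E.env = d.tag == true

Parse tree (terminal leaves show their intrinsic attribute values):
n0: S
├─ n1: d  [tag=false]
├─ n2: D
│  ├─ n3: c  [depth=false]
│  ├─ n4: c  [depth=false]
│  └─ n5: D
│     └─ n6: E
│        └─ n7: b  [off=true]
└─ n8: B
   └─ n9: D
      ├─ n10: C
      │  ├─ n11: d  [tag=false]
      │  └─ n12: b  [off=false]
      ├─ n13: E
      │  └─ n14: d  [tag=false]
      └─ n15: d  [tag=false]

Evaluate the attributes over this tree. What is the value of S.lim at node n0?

28

1. n1.tag = false  [terminal]
2. n2.wid = false  [d.tag == true]
3. n3.depth = false  [terminal]
4. n4.depth = false  [terminal]
5. n5.wid = true  [c₀.depth == false]
6. n6.val = true  [D.wid == true]
7. n7.off = true  [terminal]
8. n6.pre = "zn"  ["zn"]
9. n6.env = false  [E.val == false]
10. n5.env = false  [D.wid and E.env]
11. n5.ok = "znx"  [E.pre ++ "x"]
12. n2.env = false  [c₀.depth and D₁.env]
13. n2.ok = "un"  ["un"]
14. n8.live = false  [d.tag == true]
15. n9.wid = false  [B.live == true]
16. n10.cnt = true  [D.wid == false]
17. n11.tag = false  [terminal]
18. n12.off = false  [terminal]
19. n10.key = 15  [15]
20. n13.val = false  [C.key > 15]
21. n14.tag = false  [terminal]
22. n13.pre = "zu"  ["zu"]
23. n13.env = false  [d.tag == true]
24. n15.tag = false  [terminal]
25. n9.env = false  [C.key > 15]
26. n9.ok = "rx"  ["rx"]
27. n8.val = -4  [len(D.ok) - 6]
28. n8.pre = -6  [len(D.ok) - 8]
29. n8.wid = 17  [17]
30. n0.mk = true  [true]
31. n0.key = "zn"  ["zn"]
32. n0.lim = 28  [(if D.env then B.pre else B.val) + 32]
33. n0.acc = false  [B.val > -4]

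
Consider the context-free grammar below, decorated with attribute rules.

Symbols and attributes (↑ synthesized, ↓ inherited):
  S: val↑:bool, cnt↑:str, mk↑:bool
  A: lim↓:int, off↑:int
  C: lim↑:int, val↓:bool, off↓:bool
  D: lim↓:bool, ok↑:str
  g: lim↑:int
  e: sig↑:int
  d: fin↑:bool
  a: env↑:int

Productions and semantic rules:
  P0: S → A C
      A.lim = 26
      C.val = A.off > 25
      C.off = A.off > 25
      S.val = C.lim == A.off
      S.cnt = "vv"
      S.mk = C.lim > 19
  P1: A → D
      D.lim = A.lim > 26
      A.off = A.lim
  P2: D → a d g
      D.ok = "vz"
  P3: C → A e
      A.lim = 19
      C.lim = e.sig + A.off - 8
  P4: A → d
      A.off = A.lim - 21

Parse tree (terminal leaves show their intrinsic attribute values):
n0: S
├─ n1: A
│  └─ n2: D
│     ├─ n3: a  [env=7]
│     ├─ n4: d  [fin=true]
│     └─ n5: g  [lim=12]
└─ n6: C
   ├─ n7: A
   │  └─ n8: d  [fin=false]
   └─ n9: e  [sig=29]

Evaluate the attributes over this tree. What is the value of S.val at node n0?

false

1. n1.lim = 26  [26]
2. n2.lim = false  [A.lim > 26]
3. n3.env = 7  [terminal]
4. n4.fin = true  [terminal]
5. n5.lim = 12  [terminal]
6. n2.ok = "vz"  ["vz"]
7. n1.off = 26  [A.lim]
8. n6.val = true  [A.off > 25]
9. n6.off = true  [A.off > 25]
10. n7.lim = 19  [19]
11. n8.fin = false  [terminal]
12. n7.off = -2  [A.lim - 21]
13. n9.sig = 29  [terminal]
14. n6.lim = 19  [e.sig + A.off - 8]
15. n0.val = false  [C.lim == A.off]
16. n0.cnt = "vv"  ["vv"]
17. n0.mk = false  [C.lim > 19]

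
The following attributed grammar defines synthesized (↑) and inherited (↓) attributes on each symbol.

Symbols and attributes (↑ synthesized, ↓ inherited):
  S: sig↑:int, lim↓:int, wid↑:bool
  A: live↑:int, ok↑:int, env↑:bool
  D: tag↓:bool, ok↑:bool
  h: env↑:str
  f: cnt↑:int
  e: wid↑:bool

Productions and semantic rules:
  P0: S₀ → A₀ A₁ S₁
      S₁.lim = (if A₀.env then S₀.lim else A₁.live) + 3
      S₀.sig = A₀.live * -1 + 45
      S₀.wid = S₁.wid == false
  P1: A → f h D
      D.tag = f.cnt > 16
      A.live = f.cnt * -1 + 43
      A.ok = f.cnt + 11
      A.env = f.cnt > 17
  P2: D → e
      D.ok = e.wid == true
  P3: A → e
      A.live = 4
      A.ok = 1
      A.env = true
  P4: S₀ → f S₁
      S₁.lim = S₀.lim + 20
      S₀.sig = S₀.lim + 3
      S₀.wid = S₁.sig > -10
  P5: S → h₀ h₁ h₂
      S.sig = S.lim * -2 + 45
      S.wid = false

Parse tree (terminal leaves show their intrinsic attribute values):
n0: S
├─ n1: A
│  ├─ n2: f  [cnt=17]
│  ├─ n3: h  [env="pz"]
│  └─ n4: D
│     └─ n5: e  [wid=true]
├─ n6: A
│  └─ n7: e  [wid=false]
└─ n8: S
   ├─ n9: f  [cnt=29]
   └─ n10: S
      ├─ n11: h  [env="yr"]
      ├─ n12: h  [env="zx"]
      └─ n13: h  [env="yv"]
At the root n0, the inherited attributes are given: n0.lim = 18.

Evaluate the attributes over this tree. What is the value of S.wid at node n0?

false

1. n0.lim = 18  [given at root]
2. n2.cnt = 17  [terminal]
3. n3.env = "pz"  [terminal]
4. n4.tag = true  [f.cnt > 16]
5. n5.wid = true  [terminal]
6. n4.ok = true  [e.wid == true]
7. n1.live = 26  [f.cnt * -1 + 43]
8. n1.ok = 28  [f.cnt + 11]
9. n1.env = false  [f.cnt > 17]
10. n7.wid = false  [terminal]
11. n6.live = 4  [4]
12. n6.ok = 1  [1]
13. n6.env = true  [true]
14. n8.lim = 7  [(if A₀.env then S₀.lim else A₁.live) + 3]
15. n9.cnt = 29  [terminal]
16. n10.lim = 27  [S₀.lim + 20]
17. n11.env = "yr"  [terminal]
18. n12.env = "zx"  [terminal]
19. n13.env = "yv"  [terminal]
20. n10.sig = -9  [S.lim * -2 + 45]
21. n10.wid = false  [false]
22. n8.sig = 10  [S₀.lim + 3]
23. n8.wid = true  [S₁.sig > -10]
24. n0.sig = 19  [A₀.live * -1 + 45]
25. n0.wid = false  [S₁.wid == false]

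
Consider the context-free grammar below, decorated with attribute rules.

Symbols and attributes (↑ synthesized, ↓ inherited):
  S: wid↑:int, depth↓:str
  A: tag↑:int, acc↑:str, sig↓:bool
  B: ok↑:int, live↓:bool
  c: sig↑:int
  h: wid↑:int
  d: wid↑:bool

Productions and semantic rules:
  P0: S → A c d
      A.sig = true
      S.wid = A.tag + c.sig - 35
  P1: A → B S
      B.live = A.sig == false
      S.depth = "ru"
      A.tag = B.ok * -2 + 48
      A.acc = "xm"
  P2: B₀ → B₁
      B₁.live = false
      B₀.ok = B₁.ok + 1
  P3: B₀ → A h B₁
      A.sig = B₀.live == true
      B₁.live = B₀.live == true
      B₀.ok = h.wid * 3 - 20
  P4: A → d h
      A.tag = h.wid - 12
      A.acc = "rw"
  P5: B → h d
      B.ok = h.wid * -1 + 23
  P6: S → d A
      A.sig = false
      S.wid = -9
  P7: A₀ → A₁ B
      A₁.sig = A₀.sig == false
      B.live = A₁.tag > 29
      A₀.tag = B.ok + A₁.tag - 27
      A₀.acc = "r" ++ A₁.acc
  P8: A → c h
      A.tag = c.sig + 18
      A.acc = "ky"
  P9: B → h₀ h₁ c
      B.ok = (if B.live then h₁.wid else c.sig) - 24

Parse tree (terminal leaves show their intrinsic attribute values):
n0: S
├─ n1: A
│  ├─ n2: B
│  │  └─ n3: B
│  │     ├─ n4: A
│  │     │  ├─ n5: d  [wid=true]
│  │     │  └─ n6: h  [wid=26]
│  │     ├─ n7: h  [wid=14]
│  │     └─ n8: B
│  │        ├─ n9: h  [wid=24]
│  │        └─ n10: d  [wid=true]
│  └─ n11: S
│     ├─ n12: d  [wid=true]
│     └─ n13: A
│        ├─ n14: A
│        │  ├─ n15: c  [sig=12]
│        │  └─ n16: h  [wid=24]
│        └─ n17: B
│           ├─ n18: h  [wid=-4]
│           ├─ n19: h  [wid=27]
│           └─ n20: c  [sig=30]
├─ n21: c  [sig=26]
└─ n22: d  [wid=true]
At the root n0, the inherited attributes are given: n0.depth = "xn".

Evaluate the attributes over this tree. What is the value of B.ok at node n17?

3

1. n0.depth = "xn"  [given at root]
2. n1.sig = true  [true]
3. n2.live = false  [A.sig == false]
4. n3.live = false  [false]
5. n4.sig = false  [B₀.live == true]
6. n5.wid = true  [terminal]
7. n6.wid = 26  [terminal]
8. n4.tag = 14  [h.wid - 12]
9. n4.acc = "rw"  ["rw"]
10. n7.wid = 14  [terminal]
11. n8.live = false  [B₀.live == true]
12. n9.wid = 24  [terminal]
13. n10.wid = true  [terminal]
14. n8.ok = -1  [h.wid * -1 + 23]
15. n3.ok = 22  [h.wid * 3 - 20]
16. n2.ok = 23  [B₁.ok + 1]
17. n11.depth = "ru"  ["ru"]
18. n12.wid = true  [terminal]
19. n13.sig = false  [false]
20. n14.sig = true  [A₀.sig == false]
21. n15.sig = 12  [terminal]
22. n16.wid = 24  [terminal]
23. n14.tag = 30  [c.sig + 18]
24. n14.acc = "ky"  ["ky"]
25. n17.live = true  [A₁.tag > 29]
26. n18.wid = -4  [terminal]
27. n19.wid = 27  [terminal]
28. n20.sig = 30  [terminal]
29. n17.ok = 3  [(if B.live then h₁.wid else c.sig) - 24]
30. n13.tag = 6  [B.ok + A₁.tag - 27]
31. n13.acc = "rky"  ["r" ++ A₁.acc]
32. n11.wid = -9  [-9]
33. n1.tag = 2  [B.ok * -2 + 48]
34. n1.acc = "xm"  ["xm"]
35. n21.sig = 26  [terminal]
36. n22.wid = true  [terminal]
37. n0.wid = -7  [A.tag + c.sig - 35]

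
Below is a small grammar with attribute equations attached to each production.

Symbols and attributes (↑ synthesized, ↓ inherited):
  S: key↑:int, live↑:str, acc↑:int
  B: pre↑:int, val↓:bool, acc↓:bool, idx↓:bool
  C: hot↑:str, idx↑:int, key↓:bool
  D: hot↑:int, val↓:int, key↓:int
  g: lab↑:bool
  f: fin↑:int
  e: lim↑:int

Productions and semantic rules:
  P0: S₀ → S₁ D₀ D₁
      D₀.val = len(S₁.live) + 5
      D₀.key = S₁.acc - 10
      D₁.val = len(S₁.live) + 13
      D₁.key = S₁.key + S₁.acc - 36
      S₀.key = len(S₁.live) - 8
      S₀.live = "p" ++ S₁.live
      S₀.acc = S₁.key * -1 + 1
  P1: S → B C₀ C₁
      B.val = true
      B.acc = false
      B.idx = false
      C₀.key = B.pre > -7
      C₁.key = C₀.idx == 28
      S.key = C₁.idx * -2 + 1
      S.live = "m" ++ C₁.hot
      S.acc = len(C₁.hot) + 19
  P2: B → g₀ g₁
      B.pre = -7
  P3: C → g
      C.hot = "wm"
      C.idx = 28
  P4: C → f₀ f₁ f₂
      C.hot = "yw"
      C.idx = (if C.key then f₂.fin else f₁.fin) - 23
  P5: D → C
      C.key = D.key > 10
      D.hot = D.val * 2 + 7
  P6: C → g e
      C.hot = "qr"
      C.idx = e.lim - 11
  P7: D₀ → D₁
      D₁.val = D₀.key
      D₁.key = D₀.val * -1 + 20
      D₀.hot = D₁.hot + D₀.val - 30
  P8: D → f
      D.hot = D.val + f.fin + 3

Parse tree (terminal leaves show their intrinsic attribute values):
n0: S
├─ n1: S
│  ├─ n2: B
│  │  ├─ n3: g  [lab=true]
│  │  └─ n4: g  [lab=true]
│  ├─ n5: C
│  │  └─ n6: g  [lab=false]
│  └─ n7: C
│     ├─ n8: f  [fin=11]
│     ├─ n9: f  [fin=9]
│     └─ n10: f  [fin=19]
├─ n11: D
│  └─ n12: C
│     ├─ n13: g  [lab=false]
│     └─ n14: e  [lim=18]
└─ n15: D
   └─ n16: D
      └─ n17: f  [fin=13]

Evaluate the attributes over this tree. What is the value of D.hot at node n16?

1. n2.val = true  [true]
2. n2.acc = false  [false]
3. n2.idx = false  [false]
4. n3.lab = true  [terminal]
5. n4.lab = true  [terminal]
6. n2.pre = -7  [-7]
7. n5.key = false  [B.pre > -7]
8. n6.lab = false  [terminal]
9. n5.hot = "wm"  ["wm"]
10. n5.idx = 28  [28]
11. n7.key = true  [C₀.idx == 28]
12. n8.fin = 11  [terminal]
13. n9.fin = 9  [terminal]
14. n10.fin = 19  [terminal]
15. n7.hot = "yw"  ["yw"]
16. n7.idx = -4  [(if C.key then f₂.fin else f₁.fin) - 23]
17. n1.key = 9  [C₁.idx * -2 + 1]
18. n1.live = "myw"  ["m" ++ C₁.hot]
19. n1.acc = 21  [len(C₁.hot) + 19]
20. n11.val = 8  [len(S₁.live) + 5]
21. n11.key = 11  [S₁.acc - 10]
22. n12.key = true  [D.key > 10]
23. n13.lab = false  [terminal]
24. n14.lim = 18  [terminal]
25. n12.hot = "qr"  ["qr"]
26. n12.idx = 7  [e.lim - 11]
27. n11.hot = 23  [D.val * 2 + 7]
28. n15.val = 16  [len(S₁.live) + 13]
29. n15.key = -6  [S₁.key + S₁.acc - 36]
30. n16.val = -6  [D₀.key]
31. n16.key = 4  [D₀.val * -1 + 20]
32. n17.fin = 13  [terminal]
33. n16.hot = 10  [D.val + f.fin + 3]
34. n15.hot = -4  [D₁.hot + D₀.val - 30]
35. n0.key = -5  [len(S₁.live) - 8]
36. n0.live = "pmyw"  ["p" ++ S₁.live]
37. n0.acc = -8  [S₁.key * -1 + 1]

10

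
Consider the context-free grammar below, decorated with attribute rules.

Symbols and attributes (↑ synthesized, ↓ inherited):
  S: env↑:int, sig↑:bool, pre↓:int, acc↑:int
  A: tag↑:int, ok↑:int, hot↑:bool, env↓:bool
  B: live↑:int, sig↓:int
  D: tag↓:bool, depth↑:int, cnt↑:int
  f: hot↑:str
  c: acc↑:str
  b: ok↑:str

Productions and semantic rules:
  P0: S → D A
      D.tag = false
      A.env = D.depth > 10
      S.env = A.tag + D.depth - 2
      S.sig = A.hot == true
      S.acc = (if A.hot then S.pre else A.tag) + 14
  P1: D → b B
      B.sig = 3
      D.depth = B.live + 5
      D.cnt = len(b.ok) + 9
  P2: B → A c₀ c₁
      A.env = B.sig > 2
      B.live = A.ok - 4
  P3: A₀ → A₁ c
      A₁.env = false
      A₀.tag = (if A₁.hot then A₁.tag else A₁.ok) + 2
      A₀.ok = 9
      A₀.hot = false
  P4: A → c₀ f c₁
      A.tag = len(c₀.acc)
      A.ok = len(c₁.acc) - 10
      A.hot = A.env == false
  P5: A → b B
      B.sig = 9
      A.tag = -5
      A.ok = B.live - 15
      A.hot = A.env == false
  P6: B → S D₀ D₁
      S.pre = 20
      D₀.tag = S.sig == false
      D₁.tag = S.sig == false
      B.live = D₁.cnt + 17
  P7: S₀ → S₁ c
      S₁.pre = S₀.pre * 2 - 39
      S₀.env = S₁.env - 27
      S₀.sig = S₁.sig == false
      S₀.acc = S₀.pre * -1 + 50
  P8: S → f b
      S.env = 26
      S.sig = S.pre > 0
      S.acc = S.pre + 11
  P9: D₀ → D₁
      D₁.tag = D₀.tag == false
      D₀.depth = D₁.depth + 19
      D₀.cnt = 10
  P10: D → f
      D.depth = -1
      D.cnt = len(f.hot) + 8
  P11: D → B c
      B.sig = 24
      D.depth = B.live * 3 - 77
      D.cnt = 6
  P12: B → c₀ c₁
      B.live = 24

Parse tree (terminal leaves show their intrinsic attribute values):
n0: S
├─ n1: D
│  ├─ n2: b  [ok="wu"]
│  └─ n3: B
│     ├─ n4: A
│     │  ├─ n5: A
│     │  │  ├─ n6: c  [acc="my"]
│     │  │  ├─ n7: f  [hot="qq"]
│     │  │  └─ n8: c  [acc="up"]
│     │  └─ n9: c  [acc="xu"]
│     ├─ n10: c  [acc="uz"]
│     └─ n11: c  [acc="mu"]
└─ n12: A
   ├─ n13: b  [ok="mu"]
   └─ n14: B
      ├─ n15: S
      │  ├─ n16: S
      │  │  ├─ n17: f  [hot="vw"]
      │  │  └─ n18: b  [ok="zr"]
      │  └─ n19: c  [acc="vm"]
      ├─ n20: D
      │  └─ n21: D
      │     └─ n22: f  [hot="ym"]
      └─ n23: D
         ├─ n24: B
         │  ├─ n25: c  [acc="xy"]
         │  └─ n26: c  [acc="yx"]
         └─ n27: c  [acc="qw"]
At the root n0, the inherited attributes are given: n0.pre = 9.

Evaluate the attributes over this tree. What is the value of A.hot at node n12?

1. n0.pre = 9  [given at root]
2. n1.tag = false  [false]
3. n2.ok = "wu"  [terminal]
4. n3.sig = 3  [3]
5. n4.env = true  [B.sig > 2]
6. n5.env = false  [false]
7. n6.acc = "my"  [terminal]
8. n7.hot = "qq"  [terminal]
9. n8.acc = "up"  [terminal]
10. n5.tag = 2  [len(c₀.acc)]
11. n5.ok = -8  [len(c₁.acc) - 10]
12. n5.hot = true  [A.env == false]
13. n9.acc = "xu"  [terminal]
14. n4.tag = 4  [(if A₁.hot then A₁.tag else A₁.ok) + 2]
15. n4.ok = 9  [9]
16. n4.hot = false  [false]
17. n10.acc = "uz"  [terminal]
18. n11.acc = "mu"  [terminal]
19. n3.live = 5  [A.ok - 4]
20. n1.depth = 10  [B.live + 5]
21. n1.cnt = 11  [len(b.ok) + 9]
22. n12.env = false  [D.depth > 10]
23. n13.ok = "mu"  [terminal]
24. n14.sig = 9  [9]
25. n15.pre = 20  [20]
26. n16.pre = 1  [S₀.pre * 2 - 39]
27. n17.hot = "vw"  [terminal]
28. n18.ok = "zr"  [terminal]
29. n16.env = 26  [26]
30. n16.sig = true  [S.pre > 0]
31. n16.acc = 12  [S.pre + 11]
32. n19.acc = "vm"  [terminal]
33. n15.env = -1  [S₁.env - 27]
34. n15.sig = false  [S₁.sig == false]
35. n15.acc = 30  [S₀.pre * -1 + 50]
36. n20.tag = true  [S.sig == false]
37. n21.tag = false  [D₀.tag == false]
38. n22.hot = "ym"  [terminal]
39. n21.depth = -1  [-1]
40. n21.cnt = 10  [len(f.hot) + 8]
41. n20.depth = 18  [D₁.depth + 19]
42. n20.cnt = 10  [10]
43. n23.tag = true  [S.sig == false]
44. n24.sig = 24  [24]
45. n25.acc = "xy"  [terminal]
46. n26.acc = "yx"  [terminal]
47. n24.live = 24  [24]
48. n27.acc = "qw"  [terminal]
49. n23.depth = -5  [B.live * 3 - 77]
50. n23.cnt = 6  [6]
51. n14.live = 23  [D₁.cnt + 17]
52. n12.tag = -5  [-5]
53. n12.ok = 8  [B.live - 15]
54. n12.hot = true  [A.env == false]
55. n0.env = 3  [A.tag + D.depth - 2]
56. n0.sig = true  [A.hot == true]
57. n0.acc = 23  [(if A.hot then S.pre else A.tag) + 14]

true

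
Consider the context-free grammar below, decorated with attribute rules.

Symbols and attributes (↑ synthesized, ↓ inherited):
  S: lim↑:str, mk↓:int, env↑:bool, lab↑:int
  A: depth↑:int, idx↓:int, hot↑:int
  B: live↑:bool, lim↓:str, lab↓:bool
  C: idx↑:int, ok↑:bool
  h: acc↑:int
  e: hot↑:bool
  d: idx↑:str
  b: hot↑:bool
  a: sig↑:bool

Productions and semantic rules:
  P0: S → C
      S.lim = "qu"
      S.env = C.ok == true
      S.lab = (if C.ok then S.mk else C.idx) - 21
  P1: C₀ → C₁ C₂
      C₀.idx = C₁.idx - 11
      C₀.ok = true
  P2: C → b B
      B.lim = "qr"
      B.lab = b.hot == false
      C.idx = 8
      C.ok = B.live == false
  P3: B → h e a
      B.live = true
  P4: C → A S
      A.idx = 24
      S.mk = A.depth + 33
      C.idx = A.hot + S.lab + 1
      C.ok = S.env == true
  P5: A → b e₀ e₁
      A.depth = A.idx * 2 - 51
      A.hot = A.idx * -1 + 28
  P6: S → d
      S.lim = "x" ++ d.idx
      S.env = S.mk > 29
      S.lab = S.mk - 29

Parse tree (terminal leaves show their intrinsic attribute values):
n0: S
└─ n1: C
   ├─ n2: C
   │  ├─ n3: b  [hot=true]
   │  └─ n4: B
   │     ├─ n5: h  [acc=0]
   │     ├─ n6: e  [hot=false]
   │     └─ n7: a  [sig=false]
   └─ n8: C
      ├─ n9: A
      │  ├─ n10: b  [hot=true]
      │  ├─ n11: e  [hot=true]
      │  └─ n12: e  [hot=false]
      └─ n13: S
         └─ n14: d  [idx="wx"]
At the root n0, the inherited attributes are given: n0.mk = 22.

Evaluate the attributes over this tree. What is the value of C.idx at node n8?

6

1. n0.mk = 22  [given at root]
2. n3.hot = true  [terminal]
3. n4.lim = "qr"  ["qr"]
4. n4.lab = false  [b.hot == false]
5. n5.acc = 0  [terminal]
6. n6.hot = false  [terminal]
7. n7.sig = false  [terminal]
8. n4.live = true  [true]
9. n2.idx = 8  [8]
10. n2.ok = false  [B.live == false]
11. n9.idx = 24  [24]
12. n10.hot = true  [terminal]
13. n11.hot = true  [terminal]
14. n12.hot = false  [terminal]
15. n9.depth = -3  [A.idx * 2 - 51]
16. n9.hot = 4  [A.idx * -1 + 28]
17. n13.mk = 30  [A.depth + 33]
18. n14.idx = "wx"  [terminal]
19. n13.lim = "xwx"  ["x" ++ d.idx]
20. n13.env = true  [S.mk > 29]
21. n13.lab = 1  [S.mk - 29]
22. n8.idx = 6  [A.hot + S.lab + 1]
23. n8.ok = true  [S.env == true]
24. n1.idx = -3  [C₁.idx - 11]
25. n1.ok = true  [true]
26. n0.lim = "qu"  ["qu"]
27. n0.env = true  [C.ok == true]
28. n0.lab = 1  [(if C.ok then S.mk else C.idx) - 21]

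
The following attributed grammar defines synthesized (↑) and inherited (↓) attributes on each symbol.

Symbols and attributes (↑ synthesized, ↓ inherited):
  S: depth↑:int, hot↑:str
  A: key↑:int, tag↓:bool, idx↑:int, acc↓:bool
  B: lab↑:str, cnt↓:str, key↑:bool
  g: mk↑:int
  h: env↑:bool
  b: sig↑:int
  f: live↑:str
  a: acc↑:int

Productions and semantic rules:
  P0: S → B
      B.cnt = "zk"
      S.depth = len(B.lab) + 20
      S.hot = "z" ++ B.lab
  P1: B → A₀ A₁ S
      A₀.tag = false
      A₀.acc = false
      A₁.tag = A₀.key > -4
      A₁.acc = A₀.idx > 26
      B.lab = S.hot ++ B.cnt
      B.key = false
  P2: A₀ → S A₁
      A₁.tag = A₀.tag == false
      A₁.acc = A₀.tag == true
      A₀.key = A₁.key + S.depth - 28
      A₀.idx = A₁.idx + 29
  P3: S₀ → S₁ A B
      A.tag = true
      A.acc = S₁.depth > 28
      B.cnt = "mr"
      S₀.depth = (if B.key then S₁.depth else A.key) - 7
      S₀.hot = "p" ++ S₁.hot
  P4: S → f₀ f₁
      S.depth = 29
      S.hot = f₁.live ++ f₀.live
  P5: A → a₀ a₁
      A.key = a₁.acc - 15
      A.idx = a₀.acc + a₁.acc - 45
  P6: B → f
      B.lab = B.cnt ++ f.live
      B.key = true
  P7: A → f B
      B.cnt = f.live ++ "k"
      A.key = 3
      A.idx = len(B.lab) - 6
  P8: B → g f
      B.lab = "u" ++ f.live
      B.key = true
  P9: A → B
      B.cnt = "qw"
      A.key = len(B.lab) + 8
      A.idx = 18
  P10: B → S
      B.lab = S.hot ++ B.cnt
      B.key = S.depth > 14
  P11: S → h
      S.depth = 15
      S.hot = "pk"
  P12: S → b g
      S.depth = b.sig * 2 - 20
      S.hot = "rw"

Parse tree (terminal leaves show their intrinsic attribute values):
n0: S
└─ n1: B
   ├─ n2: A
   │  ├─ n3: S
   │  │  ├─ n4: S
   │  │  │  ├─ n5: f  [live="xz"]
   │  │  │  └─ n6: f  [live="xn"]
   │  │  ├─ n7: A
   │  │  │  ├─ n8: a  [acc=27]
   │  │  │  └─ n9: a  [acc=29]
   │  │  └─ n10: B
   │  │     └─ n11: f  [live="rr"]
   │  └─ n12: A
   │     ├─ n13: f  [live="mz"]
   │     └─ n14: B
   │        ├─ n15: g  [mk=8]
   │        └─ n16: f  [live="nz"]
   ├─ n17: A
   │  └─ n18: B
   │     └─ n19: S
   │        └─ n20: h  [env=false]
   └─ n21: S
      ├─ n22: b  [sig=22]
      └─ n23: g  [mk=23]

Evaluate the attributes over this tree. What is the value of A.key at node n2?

-3

1. n1.cnt = "zk"  ["zk"]
2. n2.tag = false  [false]
3. n2.acc = false  [false]
4. n5.live = "xz"  [terminal]
5. n6.live = "xn"  [terminal]
6. n4.depth = 29  [29]
7. n4.hot = "xnxz"  [f₁.live ++ f₀.live]
8. n7.tag = true  [true]
9. n7.acc = true  [S₁.depth > 28]
10. n8.acc = 27  [terminal]
11. n9.acc = 29  [terminal]
12. n7.key = 14  [a₁.acc - 15]
13. n7.idx = 11  [a₀.acc + a₁.acc - 45]
14. n10.cnt = "mr"  ["mr"]
15. n11.live = "rr"  [terminal]
16. n10.lab = "mrrr"  [B.cnt ++ f.live]
17. n10.key = true  [true]
18. n3.depth = 22  [(if B.key then S₁.depth else A.key) - 7]
19. n3.hot = "pxnxz"  ["p" ++ S₁.hot]
20. n12.tag = true  [A₀.tag == false]
21. n12.acc = false  [A₀.tag == true]
22. n13.live = "mz"  [terminal]
23. n14.cnt = "mzk"  [f.live ++ "k"]
24. n15.mk = 8  [terminal]
25. n16.live = "nz"  [terminal]
26. n14.lab = "unz"  ["u" ++ f.live]
27. n14.key = true  [true]
28. n12.key = 3  [3]
29. n12.idx = -3  [len(B.lab) - 6]
30. n2.key = -3  [A₁.key + S.depth - 28]
31. n2.idx = 26  [A₁.idx + 29]
32. n17.tag = true  [A₀.key > -4]
33. n17.acc = false  [A₀.idx > 26]
34. n18.cnt = "qw"  ["qw"]
35. n20.env = false  [terminal]
36. n19.depth = 15  [15]
37. n19.hot = "pk"  ["pk"]
38. n18.lab = "pkqw"  [S.hot ++ B.cnt]
39. n18.key = true  [S.depth > 14]
40. n17.key = 12  [len(B.lab) + 8]
41. n17.idx = 18  [18]
42. n22.sig = 22  [terminal]
43. n23.mk = 23  [terminal]
44. n21.depth = 24  [b.sig * 2 - 20]
45. n21.hot = "rw"  ["rw"]
46. n1.lab = "rwzk"  [S.hot ++ B.cnt]
47. n1.key = false  [false]
48. n0.depth = 24  [len(B.lab) + 20]
49. n0.hot = "zrwzk"  ["z" ++ B.lab]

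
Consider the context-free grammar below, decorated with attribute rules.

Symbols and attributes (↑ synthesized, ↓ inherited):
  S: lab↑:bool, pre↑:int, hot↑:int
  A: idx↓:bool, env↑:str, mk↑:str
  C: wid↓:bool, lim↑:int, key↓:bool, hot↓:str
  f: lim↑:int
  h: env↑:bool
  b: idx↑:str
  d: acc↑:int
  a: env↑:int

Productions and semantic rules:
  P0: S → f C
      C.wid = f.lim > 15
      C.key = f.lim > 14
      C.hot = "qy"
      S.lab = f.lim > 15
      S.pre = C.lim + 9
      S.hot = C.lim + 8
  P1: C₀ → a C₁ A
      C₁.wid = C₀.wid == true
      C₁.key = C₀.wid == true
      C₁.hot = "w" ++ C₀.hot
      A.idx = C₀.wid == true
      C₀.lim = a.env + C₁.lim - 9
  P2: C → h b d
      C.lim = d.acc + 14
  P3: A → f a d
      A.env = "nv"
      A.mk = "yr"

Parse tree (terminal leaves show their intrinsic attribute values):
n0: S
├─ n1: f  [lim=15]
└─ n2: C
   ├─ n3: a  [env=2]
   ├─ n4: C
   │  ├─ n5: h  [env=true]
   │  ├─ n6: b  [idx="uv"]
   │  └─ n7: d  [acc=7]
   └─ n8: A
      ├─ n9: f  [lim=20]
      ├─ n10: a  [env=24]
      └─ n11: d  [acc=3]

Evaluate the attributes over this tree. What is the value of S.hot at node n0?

1. n1.lim = 15  [terminal]
2. n2.wid = false  [f.lim > 15]
3. n2.key = true  [f.lim > 14]
4. n2.hot = "qy"  ["qy"]
5. n3.env = 2  [terminal]
6. n4.wid = false  [C₀.wid == true]
7. n4.key = false  [C₀.wid == true]
8. n4.hot = "wqy"  ["w" ++ C₀.hot]
9. n5.env = true  [terminal]
10. n6.idx = "uv"  [terminal]
11. n7.acc = 7  [terminal]
12. n4.lim = 21  [d.acc + 14]
13. n8.idx = false  [C₀.wid == true]
14. n9.lim = 20  [terminal]
15. n10.env = 24  [terminal]
16. n11.acc = 3  [terminal]
17. n8.env = "nv"  ["nv"]
18. n8.mk = "yr"  ["yr"]
19. n2.lim = 14  [a.env + C₁.lim - 9]
20. n0.lab = false  [f.lim > 15]
21. n0.pre = 23  [C.lim + 9]
22. n0.hot = 22  [C.lim + 8]

22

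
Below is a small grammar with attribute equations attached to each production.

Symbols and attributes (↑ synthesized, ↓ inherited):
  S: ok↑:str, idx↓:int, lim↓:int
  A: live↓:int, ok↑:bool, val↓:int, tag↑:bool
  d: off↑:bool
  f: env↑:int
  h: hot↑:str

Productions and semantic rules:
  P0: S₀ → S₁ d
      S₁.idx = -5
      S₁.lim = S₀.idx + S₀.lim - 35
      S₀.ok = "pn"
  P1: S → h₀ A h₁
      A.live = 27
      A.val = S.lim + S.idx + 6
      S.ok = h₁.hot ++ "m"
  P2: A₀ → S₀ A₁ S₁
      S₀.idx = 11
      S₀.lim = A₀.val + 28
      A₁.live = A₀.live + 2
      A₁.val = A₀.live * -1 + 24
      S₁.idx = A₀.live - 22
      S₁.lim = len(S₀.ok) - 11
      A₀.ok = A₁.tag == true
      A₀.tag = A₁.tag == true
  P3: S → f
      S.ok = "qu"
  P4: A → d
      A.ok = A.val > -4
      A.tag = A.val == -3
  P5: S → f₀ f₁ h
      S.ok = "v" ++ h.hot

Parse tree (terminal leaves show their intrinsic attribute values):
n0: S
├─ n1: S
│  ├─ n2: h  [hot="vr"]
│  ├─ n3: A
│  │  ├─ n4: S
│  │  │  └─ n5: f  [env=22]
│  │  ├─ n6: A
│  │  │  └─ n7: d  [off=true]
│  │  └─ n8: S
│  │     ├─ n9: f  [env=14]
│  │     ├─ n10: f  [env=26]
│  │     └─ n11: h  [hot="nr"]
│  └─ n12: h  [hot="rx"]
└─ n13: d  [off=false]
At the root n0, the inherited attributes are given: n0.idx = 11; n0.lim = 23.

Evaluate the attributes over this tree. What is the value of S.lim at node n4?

1. n0.idx = 11  [given at root]
2. n0.lim = 23  [given at root]
3. n1.idx = -5  [-5]
4. n1.lim = -1  [S₀.idx + S₀.lim - 35]
5. n2.hot = "vr"  [terminal]
6. n3.live = 27  [27]
7. n3.val = 0  [S.lim + S.idx + 6]
8. n4.idx = 11  [11]
9. n4.lim = 28  [A₀.val + 28]
10. n5.env = 22  [terminal]
11. n4.ok = "qu"  ["qu"]
12. n6.live = 29  [A₀.live + 2]
13. n6.val = -3  [A₀.live * -1 + 24]
14. n7.off = true  [terminal]
15. n6.ok = true  [A.val > -4]
16. n6.tag = true  [A.val == -3]
17. n8.idx = 5  [A₀.live - 22]
18. n8.lim = -9  [len(S₀.ok) - 11]
19. n9.env = 14  [terminal]
20. n10.env = 26  [terminal]
21. n11.hot = "nr"  [terminal]
22. n8.ok = "vnr"  ["v" ++ h.hot]
23. n3.ok = true  [A₁.tag == true]
24. n3.tag = true  [A₁.tag == true]
25. n12.hot = "rx"  [terminal]
26. n1.ok = "rxm"  [h₁.hot ++ "m"]
27. n13.off = false  [terminal]
28. n0.ok = "pn"  ["pn"]

28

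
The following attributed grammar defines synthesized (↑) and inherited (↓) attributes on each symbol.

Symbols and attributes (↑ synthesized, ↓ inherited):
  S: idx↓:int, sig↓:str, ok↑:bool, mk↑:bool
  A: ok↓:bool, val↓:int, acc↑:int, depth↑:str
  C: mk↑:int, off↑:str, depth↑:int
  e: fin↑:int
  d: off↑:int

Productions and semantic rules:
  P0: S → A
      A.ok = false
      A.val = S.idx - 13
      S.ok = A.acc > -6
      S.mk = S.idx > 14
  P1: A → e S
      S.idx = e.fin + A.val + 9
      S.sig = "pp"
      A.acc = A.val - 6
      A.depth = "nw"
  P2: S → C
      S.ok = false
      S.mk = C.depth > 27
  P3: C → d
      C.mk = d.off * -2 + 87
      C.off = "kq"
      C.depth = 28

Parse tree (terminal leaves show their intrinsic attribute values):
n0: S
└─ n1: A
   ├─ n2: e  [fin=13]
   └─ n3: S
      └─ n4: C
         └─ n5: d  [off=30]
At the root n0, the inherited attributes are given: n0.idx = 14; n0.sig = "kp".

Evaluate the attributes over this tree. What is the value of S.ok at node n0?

1. n0.idx = 14  [given at root]
2. n0.sig = "kp"  [given at root]
3. n1.ok = false  [false]
4. n1.val = 1  [S.idx - 13]
5. n2.fin = 13  [terminal]
6. n3.idx = 23  [e.fin + A.val + 9]
7. n3.sig = "pp"  ["pp"]
8. n5.off = 30  [terminal]
9. n4.mk = 27  [d.off * -2 + 87]
10. n4.off = "kq"  ["kq"]
11. n4.depth = 28  [28]
12. n3.ok = false  [false]
13. n3.mk = true  [C.depth > 27]
14. n1.acc = -5  [A.val - 6]
15. n1.depth = "nw"  ["nw"]
16. n0.ok = true  [A.acc > -6]
17. n0.mk = false  [S.idx > 14]

true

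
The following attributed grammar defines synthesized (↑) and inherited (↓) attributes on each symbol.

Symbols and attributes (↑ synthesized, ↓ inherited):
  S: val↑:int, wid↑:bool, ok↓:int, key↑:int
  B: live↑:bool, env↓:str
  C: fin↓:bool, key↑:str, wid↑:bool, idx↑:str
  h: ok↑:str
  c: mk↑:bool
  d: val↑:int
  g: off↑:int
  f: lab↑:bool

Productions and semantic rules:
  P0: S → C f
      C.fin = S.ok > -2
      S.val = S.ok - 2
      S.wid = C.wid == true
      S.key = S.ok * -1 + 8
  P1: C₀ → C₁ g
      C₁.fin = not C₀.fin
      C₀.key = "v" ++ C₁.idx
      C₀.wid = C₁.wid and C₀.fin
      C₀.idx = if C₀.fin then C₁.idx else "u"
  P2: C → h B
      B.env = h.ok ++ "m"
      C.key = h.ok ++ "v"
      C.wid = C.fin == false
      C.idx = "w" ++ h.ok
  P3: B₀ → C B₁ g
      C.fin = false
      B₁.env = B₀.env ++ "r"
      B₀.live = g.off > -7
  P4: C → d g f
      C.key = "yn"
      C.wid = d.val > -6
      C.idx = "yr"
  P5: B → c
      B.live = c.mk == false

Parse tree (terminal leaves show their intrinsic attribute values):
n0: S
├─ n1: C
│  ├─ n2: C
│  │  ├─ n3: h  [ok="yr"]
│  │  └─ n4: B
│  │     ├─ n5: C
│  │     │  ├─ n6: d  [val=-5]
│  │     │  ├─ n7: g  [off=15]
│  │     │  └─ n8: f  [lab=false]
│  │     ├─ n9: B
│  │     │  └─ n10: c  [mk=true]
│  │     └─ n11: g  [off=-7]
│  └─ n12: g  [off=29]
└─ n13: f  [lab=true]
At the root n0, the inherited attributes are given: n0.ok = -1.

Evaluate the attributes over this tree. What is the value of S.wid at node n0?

true

1. n0.ok = -1  [given at root]
2. n1.fin = true  [S.ok > -2]
3. n2.fin = false  [not C₀.fin]
4. n3.ok = "yr"  [terminal]
5. n4.env = "yrm"  [h.ok ++ "m"]
6. n5.fin = false  [false]
7. n6.val = -5  [terminal]
8. n7.off = 15  [terminal]
9. n8.lab = false  [terminal]
10. n5.key = "yn"  ["yn"]
11. n5.wid = true  [d.val > -6]
12. n5.idx = "yr"  ["yr"]
13. n9.env = "yrmr"  [B₀.env ++ "r"]
14. n10.mk = true  [terminal]
15. n9.live = false  [c.mk == false]
16. n11.off = -7  [terminal]
17. n4.live = false  [g.off > -7]
18. n2.key = "yrv"  [h.ok ++ "v"]
19. n2.wid = true  [C.fin == false]
20. n2.idx = "wyr"  ["w" ++ h.ok]
21. n12.off = 29  [terminal]
22. n1.key = "vwyr"  ["v" ++ C₁.idx]
23. n1.wid = true  [C₁.wid and C₀.fin]
24. n1.idx = "wyr"  [if C₀.fin then C₁.idx else "u"]
25. n13.lab = true  [terminal]
26. n0.val = -3  [S.ok - 2]
27. n0.wid = true  [C.wid == true]
28. n0.key = 9  [S.ok * -1 + 8]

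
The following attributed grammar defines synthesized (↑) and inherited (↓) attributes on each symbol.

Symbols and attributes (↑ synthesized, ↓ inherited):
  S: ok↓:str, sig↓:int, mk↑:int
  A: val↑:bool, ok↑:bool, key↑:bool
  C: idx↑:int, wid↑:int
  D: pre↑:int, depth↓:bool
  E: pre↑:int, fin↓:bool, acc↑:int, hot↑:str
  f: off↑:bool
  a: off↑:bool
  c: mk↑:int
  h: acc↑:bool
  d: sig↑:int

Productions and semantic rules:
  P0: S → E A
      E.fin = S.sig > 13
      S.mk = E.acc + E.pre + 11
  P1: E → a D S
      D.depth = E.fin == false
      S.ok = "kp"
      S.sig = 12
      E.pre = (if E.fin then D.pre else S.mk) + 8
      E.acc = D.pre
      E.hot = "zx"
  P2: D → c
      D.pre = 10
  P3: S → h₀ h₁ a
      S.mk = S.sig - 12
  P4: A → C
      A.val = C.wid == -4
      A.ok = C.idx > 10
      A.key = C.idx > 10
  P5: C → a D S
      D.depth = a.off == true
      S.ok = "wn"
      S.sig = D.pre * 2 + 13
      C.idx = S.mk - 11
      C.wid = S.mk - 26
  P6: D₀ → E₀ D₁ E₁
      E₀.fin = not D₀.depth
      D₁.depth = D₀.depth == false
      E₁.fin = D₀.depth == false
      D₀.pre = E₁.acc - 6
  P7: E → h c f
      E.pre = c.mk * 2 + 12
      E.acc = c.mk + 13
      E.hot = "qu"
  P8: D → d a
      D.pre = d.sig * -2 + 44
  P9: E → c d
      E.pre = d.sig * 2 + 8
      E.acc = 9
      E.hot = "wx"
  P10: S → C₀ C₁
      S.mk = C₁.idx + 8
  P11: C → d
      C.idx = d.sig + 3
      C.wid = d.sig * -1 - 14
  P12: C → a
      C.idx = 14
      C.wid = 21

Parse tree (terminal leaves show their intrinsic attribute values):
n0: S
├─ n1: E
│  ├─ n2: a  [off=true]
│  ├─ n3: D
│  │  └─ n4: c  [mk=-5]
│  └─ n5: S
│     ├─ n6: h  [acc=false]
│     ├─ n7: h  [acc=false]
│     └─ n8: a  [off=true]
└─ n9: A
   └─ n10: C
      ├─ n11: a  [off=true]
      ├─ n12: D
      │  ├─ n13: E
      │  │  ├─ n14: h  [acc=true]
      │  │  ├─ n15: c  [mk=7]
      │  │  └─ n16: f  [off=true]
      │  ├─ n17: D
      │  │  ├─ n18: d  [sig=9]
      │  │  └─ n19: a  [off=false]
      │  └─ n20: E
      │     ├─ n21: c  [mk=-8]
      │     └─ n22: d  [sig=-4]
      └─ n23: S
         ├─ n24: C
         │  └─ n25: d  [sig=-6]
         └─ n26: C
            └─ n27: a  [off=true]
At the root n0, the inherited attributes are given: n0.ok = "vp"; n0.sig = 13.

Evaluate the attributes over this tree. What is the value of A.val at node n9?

1. n0.ok = "vp"  [given at root]
2. n0.sig = 13  [given at root]
3. n1.fin = false  [S.sig > 13]
4. n2.off = true  [terminal]
5. n3.depth = true  [E.fin == false]
6. n4.mk = -5  [terminal]
7. n3.pre = 10  [10]
8. n5.ok = "kp"  ["kp"]
9. n5.sig = 12  [12]
10. n6.acc = false  [terminal]
11. n7.acc = false  [terminal]
12. n8.off = true  [terminal]
13. n5.mk = 0  [S.sig - 12]
14. n1.pre = 8  [(if E.fin then D.pre else S.mk) + 8]
15. n1.acc = 10  [D.pre]
16. n1.hot = "zx"  ["zx"]
17. n11.off = true  [terminal]
18. n12.depth = true  [a.off == true]
19. n13.fin = false  [not D₀.depth]
20. n14.acc = true  [terminal]
21. n15.mk = 7  [terminal]
22. n16.off = true  [terminal]
23. n13.pre = 26  [c.mk * 2 + 12]
24. n13.acc = 20  [c.mk + 13]
25. n13.hot = "qu"  ["qu"]
26. n17.depth = false  [D₀.depth == false]
27. n18.sig = 9  [terminal]
28. n19.off = false  [terminal]
29. n17.pre = 26  [d.sig * -2 + 44]
30. n20.fin = false  [D₀.depth == false]
31. n21.mk = -8  [terminal]
32. n22.sig = -4  [terminal]
33. n20.pre = 0  [d.sig * 2 + 8]
34. n20.acc = 9  [9]
35. n20.hot = "wx"  ["wx"]
36. n12.pre = 3  [E₁.acc - 6]
37. n23.ok = "wn"  ["wn"]
38. n23.sig = 19  [D.pre * 2 + 13]
39. n25.sig = -6  [terminal]
40. n24.idx = -3  [d.sig + 3]
41. n24.wid = -8  [d.sig * -1 - 14]
42. n27.off = true  [terminal]
43. n26.idx = 14  [14]
44. n26.wid = 21  [21]
45. n23.mk = 22  [C₁.idx + 8]
46. n10.idx = 11  [S.mk - 11]
47. n10.wid = -4  [S.mk - 26]
48. n9.val = true  [C.wid == -4]
49. n9.ok = true  [C.idx > 10]
50. n9.key = true  [C.idx > 10]
51. n0.mk = 29  [E.acc + E.pre + 11]

true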